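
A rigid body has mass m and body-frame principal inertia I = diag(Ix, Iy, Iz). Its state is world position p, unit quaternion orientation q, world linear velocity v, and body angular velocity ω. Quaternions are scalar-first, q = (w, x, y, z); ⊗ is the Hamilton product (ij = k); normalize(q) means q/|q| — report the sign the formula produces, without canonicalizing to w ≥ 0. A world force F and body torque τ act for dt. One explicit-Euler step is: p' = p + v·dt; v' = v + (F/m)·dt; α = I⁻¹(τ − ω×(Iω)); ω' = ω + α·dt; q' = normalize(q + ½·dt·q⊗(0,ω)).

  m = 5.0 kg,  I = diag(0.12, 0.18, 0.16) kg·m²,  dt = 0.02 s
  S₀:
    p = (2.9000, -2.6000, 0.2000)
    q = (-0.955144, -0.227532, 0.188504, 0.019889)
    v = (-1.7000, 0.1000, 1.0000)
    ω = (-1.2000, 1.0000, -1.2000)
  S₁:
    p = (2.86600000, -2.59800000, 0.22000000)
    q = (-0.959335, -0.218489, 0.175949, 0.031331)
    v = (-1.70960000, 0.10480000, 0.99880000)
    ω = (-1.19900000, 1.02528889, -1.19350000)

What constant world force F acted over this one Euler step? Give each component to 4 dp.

velocity change Δv = (-0.00960000, 0.00480000, -0.00120000)
F = m·Δv/dt = (-2.4000, 1.2000, -0.3000)

F = (-2.4000, 1.2000, -0.3000)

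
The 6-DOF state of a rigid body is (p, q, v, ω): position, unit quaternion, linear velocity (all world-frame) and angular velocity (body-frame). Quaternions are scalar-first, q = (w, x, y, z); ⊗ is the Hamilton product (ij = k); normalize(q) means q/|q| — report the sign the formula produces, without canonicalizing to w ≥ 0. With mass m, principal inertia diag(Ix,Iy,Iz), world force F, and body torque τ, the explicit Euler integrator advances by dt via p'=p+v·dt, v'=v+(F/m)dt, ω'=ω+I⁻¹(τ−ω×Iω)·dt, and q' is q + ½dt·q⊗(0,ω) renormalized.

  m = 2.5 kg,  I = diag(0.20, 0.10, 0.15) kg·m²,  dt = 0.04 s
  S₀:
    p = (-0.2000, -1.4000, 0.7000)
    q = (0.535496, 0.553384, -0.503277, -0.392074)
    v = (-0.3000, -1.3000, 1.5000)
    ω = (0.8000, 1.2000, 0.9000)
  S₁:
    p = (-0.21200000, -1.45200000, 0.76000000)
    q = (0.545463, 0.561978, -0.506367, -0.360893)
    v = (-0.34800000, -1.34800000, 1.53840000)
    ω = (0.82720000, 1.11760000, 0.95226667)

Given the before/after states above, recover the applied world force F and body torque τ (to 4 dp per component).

rate change Δω = (0.02720000, -0.08240000, 0.05226667)
ω₀×(Iω₀) = (0.0540, 0.0360, -0.0960)
τ = I·(Δω/dt) + ω₀×(Iω₀) = (0.1900, -0.1700, 0.1000)
v₁ − v₀ = (-0.04800000, -0.04800000, 0.03840000)
applied force F = (-3.0000, -3.0000, 2.4000)

F = (-3.0000, -3.0000, 2.4000)
τ = (0.1900, -0.1700, 0.1000)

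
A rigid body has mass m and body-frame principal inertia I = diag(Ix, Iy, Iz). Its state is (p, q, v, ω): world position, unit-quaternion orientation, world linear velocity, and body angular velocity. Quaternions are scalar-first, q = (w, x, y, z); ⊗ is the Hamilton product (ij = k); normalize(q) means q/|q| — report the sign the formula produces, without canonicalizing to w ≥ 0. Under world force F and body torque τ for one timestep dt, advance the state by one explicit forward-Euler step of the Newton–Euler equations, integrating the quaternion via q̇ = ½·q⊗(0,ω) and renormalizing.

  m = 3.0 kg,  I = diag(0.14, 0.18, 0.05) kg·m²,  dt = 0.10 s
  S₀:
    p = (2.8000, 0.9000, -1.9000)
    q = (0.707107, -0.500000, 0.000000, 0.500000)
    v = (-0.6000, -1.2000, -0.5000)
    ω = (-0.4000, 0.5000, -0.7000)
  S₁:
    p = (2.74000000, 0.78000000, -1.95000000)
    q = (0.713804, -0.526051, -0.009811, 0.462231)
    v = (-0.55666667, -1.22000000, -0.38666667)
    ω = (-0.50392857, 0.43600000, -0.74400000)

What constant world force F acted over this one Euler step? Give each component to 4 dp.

Δv = v₁−v₀ = (0.04333333, -0.02000000, 0.11333333)
m·(v₁−v₀)/dt = (1.3000, -0.6000, 3.4000)

F = (1.3000, -0.6000, 3.4000)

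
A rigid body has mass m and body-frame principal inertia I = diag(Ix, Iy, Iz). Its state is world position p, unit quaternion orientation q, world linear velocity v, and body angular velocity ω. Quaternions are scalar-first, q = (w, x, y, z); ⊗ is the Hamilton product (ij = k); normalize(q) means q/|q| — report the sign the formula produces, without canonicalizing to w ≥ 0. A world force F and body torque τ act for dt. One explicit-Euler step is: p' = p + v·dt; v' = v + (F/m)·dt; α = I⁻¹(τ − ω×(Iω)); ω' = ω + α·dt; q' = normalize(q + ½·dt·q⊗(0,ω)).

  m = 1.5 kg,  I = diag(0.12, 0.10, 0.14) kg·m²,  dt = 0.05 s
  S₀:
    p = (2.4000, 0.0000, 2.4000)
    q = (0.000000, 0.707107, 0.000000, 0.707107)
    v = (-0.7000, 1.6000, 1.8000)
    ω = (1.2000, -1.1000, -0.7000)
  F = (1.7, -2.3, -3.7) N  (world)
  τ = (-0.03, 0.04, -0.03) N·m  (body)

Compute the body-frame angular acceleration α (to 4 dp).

gyro term ω×Iω = (0.0308, 0.0168, 0.0264)
angular accel α = (-0.5067, 0.2320, -0.4029)

α = (-0.5067, 0.2320, -0.4029)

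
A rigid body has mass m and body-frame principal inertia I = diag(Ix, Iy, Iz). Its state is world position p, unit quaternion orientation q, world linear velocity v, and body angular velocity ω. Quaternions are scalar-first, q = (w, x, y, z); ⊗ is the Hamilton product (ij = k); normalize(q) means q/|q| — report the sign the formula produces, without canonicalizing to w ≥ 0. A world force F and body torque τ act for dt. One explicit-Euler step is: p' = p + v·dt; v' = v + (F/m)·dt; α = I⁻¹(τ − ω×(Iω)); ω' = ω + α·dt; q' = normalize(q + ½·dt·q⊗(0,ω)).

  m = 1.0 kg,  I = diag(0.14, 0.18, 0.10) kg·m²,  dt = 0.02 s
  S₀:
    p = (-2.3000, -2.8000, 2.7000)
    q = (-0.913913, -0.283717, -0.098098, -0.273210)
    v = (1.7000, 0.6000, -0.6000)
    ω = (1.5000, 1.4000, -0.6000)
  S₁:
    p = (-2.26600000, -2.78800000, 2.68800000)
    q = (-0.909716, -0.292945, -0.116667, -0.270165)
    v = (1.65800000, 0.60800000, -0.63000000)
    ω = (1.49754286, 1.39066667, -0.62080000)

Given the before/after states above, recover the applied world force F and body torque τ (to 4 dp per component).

F = (-2.1000, 0.4000, -1.5000)
τ = (0.0500, -0.1200, -0.0200)

velocity change Δv = (-0.04200000, 0.00800000, -0.03000000)
m·(v₁−v₀)/dt = (-2.1000, 0.4000, -1.5000)
rate change Δω = (-0.00245714, -0.00933333, -0.02080000)
precession coupling = (0.0672, -0.0360, 0.0840)
applied torque τ = (0.0500, -0.1200, -0.0200)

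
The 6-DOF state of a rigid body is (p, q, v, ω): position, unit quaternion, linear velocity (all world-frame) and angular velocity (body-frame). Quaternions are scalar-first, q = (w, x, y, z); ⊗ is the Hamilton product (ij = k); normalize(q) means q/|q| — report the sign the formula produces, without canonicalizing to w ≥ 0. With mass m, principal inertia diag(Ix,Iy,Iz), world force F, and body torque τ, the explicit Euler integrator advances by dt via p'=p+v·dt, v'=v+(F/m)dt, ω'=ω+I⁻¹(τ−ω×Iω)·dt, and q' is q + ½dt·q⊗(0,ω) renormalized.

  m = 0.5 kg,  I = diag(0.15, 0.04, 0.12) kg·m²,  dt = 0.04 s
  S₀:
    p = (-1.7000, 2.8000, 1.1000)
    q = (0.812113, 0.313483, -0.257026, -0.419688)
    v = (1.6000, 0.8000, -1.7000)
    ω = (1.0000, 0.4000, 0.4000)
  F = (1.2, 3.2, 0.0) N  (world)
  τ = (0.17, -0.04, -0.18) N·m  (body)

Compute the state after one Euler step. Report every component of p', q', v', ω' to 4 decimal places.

gyro term ω×Iω = (0.0128, 0.0120, -0.0440)
α = I⁻¹(τ − ω×Iω) = (1.0480, -1.3000, -1.1333)
ω + α·dt = (1.0419, 0.3480, 0.3547)
q⊗(0,ω) = (-0.0427974, 0.8771778, -0.2202360, 0.7072644)
q + ½dt·q⊗(0,ω), renormalized = (0.8110, 0.3309, -0.2614, -0.4054)
p' = p + v·dt = (-1.6360, 2.8320, 1.0320)
v + (F/m)dt = (1.6960, 1.0560, -1.7000)

p' = (-1.6360, 2.8320, 1.0320)
q' = (0.8110, 0.3309, -0.2614, -0.4054)
v' = (1.6960, 1.0560, -1.7000)
ω' = (1.0419, 0.3480, 0.3547)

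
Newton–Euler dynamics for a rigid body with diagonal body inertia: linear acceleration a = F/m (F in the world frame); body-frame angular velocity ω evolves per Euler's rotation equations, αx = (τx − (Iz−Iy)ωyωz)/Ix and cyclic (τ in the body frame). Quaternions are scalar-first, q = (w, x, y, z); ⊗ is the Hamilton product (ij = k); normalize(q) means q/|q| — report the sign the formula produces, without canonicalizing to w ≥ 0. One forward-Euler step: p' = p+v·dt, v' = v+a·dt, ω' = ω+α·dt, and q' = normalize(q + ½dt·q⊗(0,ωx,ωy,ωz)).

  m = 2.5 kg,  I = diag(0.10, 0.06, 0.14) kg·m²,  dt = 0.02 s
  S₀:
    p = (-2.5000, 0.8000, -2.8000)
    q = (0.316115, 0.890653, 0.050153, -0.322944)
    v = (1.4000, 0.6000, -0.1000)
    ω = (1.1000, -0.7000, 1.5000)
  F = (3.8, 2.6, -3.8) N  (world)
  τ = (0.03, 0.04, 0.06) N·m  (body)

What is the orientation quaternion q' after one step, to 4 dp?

q' = (0.3115, 0.8924, 0.0310, -0.3249)

2q̇ = q⊗(0,ω) = (-0.4601952, 0.1968952, -1.9124984, -0.2044529)
updated quaternion q' = (0.3115, 0.8924, 0.0310, -0.3249)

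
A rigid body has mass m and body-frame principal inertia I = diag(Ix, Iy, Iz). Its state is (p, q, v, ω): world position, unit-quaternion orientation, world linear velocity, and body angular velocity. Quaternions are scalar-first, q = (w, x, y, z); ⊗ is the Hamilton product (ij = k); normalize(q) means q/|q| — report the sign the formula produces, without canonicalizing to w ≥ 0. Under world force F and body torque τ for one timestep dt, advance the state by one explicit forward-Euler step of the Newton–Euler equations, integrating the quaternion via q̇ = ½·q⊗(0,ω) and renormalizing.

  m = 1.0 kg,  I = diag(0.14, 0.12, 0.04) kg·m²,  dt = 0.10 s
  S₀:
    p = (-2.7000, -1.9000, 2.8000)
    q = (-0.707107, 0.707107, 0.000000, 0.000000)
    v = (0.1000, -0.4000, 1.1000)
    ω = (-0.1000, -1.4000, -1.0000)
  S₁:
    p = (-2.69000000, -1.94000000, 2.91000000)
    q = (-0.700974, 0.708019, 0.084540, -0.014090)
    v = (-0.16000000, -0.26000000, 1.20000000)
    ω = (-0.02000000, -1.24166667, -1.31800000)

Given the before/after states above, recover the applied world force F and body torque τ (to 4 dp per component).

Δω = ω₁−ω₀ = (0.08000000, 0.15833333, -0.31800000)
ω₀×(Iω₀) = (-0.1120, 0.0100, -0.0028)
τ = I·(Δω/dt) + ω₀×(Iω₀) = (0.0000, 0.2000, -0.1300)
velocity change Δv = (-0.26000000, 0.14000000, 0.10000000)
m·(v₁−v₀)/dt = (-2.6000, 1.4000, 1.0000)

F = (-2.6000, 1.4000, 1.0000)
τ = (0.0000, 0.2000, -0.1300)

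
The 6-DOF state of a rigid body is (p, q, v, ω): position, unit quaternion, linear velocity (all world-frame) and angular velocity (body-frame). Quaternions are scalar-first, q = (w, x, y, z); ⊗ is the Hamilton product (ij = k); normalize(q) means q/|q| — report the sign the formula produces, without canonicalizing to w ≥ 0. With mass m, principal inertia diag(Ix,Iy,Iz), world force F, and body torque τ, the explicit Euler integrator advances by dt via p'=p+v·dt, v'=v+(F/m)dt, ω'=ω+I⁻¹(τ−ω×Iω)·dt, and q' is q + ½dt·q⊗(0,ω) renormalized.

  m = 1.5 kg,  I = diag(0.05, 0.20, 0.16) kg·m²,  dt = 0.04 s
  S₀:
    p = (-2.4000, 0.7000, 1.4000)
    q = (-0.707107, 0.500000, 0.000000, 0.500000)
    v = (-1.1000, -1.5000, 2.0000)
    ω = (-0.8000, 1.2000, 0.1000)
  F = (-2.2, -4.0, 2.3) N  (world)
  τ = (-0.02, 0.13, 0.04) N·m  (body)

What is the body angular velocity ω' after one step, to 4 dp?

ω' = (-0.8122, 1.2242, 0.1460)

ω×(Iω) gyroscopic = (-0.0048, 0.0088, -0.1440)
α = I⁻¹(τ − ω×Iω) = (-0.3040, 0.6060, 1.1500)
ω' = ω + α·dt = (-0.8122, 1.2242, 0.1460)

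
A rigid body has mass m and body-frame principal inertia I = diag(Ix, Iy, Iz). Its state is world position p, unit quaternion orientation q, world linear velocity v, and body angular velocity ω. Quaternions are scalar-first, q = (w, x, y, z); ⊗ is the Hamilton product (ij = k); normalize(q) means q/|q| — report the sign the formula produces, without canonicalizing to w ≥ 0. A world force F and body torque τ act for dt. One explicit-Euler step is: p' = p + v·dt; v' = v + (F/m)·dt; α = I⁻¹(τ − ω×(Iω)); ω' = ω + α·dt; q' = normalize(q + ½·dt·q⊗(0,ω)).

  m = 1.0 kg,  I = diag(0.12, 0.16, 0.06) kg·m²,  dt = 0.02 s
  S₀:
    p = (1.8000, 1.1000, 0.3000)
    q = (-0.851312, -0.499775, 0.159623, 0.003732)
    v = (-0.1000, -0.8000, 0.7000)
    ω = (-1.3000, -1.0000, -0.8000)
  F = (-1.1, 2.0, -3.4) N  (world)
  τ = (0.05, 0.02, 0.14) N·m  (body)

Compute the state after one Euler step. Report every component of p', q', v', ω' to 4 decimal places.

p' = (1.7980, 1.0840, 0.3140)
q' = (-0.8560, -0.4899, 0.1641, 0.0176)
v' = (-0.1220, -0.7600, 0.6320)
ω' = (-1.2783, -1.0053, -0.7707)

gyro term ω×Iω = (-0.0800, 0.0624, 0.0520)
(τ − ω×Iω)/I = (1.0833, -0.2650, 1.4667)
ω + α·dt = (-1.2783, -1.0053, -0.7707)
q⊗(0,ω) = (-0.4870989, 0.9827392, 0.4466404, 1.3883345)
updated quaternion q' = (-0.8560, -0.4899, 0.1641, 0.0176)
p + v·dt = (1.7980, 1.0840, 0.3140)
new velocity v' = (-0.1220, -0.7600, 0.6320)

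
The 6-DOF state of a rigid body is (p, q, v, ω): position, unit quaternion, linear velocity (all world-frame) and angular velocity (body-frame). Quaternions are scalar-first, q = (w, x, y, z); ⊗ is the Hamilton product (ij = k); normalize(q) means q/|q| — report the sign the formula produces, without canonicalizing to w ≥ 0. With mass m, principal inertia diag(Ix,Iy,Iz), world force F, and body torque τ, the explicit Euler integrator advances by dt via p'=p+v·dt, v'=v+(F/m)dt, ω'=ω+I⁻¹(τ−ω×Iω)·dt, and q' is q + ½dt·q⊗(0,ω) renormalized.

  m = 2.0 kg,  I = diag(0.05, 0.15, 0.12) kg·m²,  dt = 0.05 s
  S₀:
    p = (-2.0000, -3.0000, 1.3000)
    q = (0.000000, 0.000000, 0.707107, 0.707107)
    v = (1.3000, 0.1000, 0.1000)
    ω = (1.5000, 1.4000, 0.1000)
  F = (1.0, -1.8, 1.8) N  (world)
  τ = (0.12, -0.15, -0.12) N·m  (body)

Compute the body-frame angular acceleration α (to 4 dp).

α = (2.4840, -0.9300, -2.7500)

ω×(Iω) gyroscopic = (-0.0042, -0.0105, 0.2100)
(τ − ω×Iω)/I = (2.4840, -0.9300, -2.7500)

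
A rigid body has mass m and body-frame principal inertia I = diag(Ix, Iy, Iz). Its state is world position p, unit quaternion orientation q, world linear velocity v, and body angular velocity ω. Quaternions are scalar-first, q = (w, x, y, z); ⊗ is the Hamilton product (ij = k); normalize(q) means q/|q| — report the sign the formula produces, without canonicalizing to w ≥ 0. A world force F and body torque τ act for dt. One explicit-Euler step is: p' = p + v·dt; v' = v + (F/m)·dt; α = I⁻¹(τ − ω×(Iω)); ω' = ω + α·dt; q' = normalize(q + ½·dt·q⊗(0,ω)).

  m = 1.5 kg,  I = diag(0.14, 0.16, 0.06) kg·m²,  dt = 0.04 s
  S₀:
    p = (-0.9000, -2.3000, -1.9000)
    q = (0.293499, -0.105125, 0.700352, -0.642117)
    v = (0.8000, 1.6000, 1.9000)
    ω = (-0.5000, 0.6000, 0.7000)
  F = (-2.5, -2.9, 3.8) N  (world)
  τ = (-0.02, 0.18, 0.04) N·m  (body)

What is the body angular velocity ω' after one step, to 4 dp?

ω' = (-0.4937, 0.6520, 0.7307)

angular accel α = (0.1571, 1.3000, 0.7667)
new body rate ω' = (-0.4937, 0.6520, 0.7307)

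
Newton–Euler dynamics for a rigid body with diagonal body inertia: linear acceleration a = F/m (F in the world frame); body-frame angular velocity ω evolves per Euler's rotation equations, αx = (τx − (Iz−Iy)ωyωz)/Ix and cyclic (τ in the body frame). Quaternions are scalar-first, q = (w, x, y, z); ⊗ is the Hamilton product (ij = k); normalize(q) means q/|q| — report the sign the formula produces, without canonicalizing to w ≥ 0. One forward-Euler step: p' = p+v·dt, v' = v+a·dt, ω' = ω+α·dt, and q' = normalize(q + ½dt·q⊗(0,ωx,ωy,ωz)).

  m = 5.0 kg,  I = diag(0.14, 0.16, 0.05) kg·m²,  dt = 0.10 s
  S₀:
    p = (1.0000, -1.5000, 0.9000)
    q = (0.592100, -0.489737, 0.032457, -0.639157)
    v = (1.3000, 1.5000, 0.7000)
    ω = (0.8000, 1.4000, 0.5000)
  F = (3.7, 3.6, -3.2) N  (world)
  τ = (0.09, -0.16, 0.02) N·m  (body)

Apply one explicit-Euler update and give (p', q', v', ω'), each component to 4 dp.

precession coupling ω×(Iω) = (-0.0770, 0.0360, 0.0224)
(τ − ω×Iω)/I = (1.1929, -1.2250, -0.0480)
new body rate ω' = (0.9193, 1.2775, 0.4952)
q⊗(0,ω) = (0.6659283, 1.3847283, 0.5624829, -0.4155474)
q' = normalize(q + ½dt·q⊗(0,ω)) = (0.6232, -0.4190, 0.0604, -0.6576)
new position p' = (1.1300, -1.3500, 0.9700)
new velocity v' = (1.3740, 1.5720, 0.6360)

p' = (1.1300, -1.3500, 0.9700)
q' = (0.6232, -0.4190, 0.0604, -0.6576)
v' = (1.3740, 1.5720, 0.6360)
ω' = (0.9193, 1.2775, 0.4952)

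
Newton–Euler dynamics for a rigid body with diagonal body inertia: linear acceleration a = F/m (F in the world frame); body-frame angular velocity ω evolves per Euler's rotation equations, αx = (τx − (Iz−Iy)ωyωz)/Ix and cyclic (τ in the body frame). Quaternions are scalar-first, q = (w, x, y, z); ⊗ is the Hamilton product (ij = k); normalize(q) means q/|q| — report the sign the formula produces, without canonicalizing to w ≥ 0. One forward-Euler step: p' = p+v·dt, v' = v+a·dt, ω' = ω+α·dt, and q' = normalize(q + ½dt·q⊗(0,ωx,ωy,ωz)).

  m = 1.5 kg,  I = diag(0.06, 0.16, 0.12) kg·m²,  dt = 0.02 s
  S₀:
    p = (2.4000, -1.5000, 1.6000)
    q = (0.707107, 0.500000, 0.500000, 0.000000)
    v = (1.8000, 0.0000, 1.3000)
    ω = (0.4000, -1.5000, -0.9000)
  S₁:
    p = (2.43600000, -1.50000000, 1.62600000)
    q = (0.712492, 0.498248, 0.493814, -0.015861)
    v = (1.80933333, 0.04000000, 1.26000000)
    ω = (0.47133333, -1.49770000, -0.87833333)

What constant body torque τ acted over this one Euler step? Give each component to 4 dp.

τ = (0.1600, 0.0400, 0.0700)

Δω = ω₁−ω₀ = (0.07133333, 0.00230000, 0.02166667)
ω₀×(Iω₀) = (-0.0540, 0.0216, -0.0600)
applied torque τ = (0.1600, 0.0400, 0.0700)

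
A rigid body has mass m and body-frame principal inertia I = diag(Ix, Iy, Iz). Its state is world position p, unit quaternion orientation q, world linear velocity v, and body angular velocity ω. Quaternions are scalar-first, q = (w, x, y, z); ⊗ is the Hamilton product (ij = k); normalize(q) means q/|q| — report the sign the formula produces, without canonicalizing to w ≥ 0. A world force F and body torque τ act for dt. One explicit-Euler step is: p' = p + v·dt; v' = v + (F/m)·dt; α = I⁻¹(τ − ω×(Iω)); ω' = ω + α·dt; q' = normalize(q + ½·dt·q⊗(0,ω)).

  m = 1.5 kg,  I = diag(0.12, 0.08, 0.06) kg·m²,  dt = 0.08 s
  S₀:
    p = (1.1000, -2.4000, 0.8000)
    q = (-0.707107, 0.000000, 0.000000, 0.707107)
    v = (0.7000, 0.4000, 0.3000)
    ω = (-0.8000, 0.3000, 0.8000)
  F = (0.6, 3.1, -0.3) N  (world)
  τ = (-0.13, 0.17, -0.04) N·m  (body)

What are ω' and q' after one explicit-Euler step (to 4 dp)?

ω' = (-0.8835, 0.5084, 0.7339)
q' = (-0.7289, 0.0141, -0.0311, 0.6837)

ω×(Iω) gyroscopic = (-0.0048, -0.0384, 0.0096)
α = I⁻¹(τ − ω×Iω) = (-1.0433, 2.6050, -0.8267)
ω + α·dt = (-0.8835, 0.5084, 0.7339)
q⊗(0,ω) = (-0.5656856, 0.3535535, -0.7778177, -0.5656856)
q' = normalize(q + ½dt·q⊗(0,ω)) = (-0.7289, 0.0141, -0.0311, 0.6837)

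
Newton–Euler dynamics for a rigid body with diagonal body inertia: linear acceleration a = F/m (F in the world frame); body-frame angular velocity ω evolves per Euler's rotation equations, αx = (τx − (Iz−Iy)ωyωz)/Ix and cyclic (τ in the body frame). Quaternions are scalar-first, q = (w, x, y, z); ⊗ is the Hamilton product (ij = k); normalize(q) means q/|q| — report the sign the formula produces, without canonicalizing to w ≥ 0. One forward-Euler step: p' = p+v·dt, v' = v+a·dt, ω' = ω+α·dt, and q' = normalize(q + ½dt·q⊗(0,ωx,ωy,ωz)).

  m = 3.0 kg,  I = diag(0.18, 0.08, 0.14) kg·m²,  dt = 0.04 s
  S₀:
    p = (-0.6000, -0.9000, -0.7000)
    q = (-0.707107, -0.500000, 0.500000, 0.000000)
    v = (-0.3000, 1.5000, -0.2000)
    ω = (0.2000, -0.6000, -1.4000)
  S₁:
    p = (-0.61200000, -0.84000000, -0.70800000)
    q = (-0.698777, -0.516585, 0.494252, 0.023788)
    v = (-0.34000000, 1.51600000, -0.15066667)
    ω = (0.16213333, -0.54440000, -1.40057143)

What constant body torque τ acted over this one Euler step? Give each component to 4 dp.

τ = (-0.1200, 0.1000, 0.0100)

ω₁ − ω₀ = (-0.03786667, 0.05560000, -0.00057143)
precession coupling = (0.0504, -0.0112, 0.0120)
τ = I·(Δω/dt) + ω₀×(Iω₀) = (-0.1200, 0.1000, 0.0100)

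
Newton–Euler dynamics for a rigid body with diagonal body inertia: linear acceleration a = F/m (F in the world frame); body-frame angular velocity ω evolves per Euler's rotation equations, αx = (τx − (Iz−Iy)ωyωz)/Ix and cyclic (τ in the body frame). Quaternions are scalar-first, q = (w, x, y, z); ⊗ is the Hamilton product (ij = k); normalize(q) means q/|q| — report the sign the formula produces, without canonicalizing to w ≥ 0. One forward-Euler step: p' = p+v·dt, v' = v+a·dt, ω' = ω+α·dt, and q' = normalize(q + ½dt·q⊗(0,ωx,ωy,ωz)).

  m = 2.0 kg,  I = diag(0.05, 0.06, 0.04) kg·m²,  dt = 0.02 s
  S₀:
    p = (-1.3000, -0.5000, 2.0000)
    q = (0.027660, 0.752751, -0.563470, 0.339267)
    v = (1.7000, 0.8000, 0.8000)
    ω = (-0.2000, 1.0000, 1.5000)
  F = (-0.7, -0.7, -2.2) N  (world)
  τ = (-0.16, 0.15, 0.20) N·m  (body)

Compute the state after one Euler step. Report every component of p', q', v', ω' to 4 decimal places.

angular accel α = (-2.6000, 2.5500, 5.0500)
ω' = ω + α·dt = (-0.2520, 1.0510, 1.6010)
2q̇ = q⊗(0,ω) = (0.2051197, -1.1900040, -1.1693199, 0.6815470)
q' = normalize(q + ½dt·q⊗(0,ω)) = (0.0297, 0.7407, -0.5751, 0.3460)
p + v·dt = (-1.2660, -0.4840, 2.0160)
v + (F/m)dt = (1.6930, 0.7930, 0.7780)

p' = (-1.2660, -0.4840, 2.0160)
q' = (0.0297, 0.7407, -0.5751, 0.3460)
v' = (1.6930, 0.7930, 0.7780)
ω' = (-0.2520, 1.0510, 1.6010)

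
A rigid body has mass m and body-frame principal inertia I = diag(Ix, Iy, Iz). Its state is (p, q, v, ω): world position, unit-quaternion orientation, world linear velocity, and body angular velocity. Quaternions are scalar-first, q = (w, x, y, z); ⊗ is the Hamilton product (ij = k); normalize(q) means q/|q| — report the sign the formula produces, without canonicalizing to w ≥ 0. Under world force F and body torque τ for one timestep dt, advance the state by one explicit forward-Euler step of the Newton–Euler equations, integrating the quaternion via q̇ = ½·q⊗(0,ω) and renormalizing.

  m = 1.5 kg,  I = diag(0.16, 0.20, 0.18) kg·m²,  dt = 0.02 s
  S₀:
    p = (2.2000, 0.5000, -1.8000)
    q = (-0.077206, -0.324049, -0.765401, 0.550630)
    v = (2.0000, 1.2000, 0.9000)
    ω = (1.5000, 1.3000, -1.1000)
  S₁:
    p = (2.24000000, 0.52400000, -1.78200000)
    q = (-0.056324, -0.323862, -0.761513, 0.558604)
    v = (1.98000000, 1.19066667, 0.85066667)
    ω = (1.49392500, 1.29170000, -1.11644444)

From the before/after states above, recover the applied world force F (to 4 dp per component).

v₁ − v₀ = (-0.02000000, -0.00933333, -0.04933333)
m·(v₁−v₀)/dt = (-1.5000, -0.7000, -3.7000)

F = (-1.5000, -0.7000, -3.7000)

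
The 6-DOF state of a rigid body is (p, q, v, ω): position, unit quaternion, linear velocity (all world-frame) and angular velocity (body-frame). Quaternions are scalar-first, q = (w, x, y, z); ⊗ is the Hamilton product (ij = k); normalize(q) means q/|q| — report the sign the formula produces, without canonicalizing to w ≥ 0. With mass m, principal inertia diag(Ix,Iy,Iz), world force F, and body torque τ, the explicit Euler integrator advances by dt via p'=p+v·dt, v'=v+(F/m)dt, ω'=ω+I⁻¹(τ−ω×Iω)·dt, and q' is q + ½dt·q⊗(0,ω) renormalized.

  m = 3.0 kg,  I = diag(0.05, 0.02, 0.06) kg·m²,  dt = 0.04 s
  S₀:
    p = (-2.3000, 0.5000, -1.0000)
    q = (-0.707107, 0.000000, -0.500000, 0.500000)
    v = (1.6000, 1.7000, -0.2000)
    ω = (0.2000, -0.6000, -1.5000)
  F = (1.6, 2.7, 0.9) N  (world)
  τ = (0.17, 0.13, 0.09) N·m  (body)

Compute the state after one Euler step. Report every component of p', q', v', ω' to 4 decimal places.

p' = (-2.2360, 0.5680, -1.0080)
q' = (-0.6977, 0.0182, -0.4893, 0.5229)
v' = (1.6213, 1.7360, -0.1880)
ω' = (0.3072, -0.3460, -1.4424)

p + v·dt = (-2.2360, 0.5680, -1.0080)
v' = v + a·dt = (1.6213, 1.7360, -0.1880)
ω×(Iω) gyroscopic = (0.0360, 0.0030, 0.0036)
α = I⁻¹(τ − ω×Iω) = (2.6800, 6.3500, 1.4400)
new body rate ω' = (0.3072, -0.3460, -1.4424)
Hamilton product q⊗(0,ω) = (0.4500000, 0.9085786, 0.5242642, 1.1606605)
q + ½dt·q⊗(0,ω), renormalized = (-0.6977, 0.0182, -0.4893, 0.5229)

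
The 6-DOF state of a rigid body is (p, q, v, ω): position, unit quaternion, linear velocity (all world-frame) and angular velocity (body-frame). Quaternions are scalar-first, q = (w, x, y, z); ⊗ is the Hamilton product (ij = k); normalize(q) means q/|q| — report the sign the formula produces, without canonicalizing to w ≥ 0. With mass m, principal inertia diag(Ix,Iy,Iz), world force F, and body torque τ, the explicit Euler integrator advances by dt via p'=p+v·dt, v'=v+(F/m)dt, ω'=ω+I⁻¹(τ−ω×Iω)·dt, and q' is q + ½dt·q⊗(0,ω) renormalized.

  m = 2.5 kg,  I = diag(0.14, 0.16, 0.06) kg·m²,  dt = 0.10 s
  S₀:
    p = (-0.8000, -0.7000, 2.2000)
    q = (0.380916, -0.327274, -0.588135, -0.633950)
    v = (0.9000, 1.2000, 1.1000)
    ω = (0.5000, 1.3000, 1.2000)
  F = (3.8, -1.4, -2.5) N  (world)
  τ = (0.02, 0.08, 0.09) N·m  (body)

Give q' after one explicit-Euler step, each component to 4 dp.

q' = (0.4634, -0.3105, -0.5572, -0.6151)

Hamilton product q⊗(0,ω) = (1.6889525, 0.3088310, 0.5709446, 0.3257105)
q + ½dt·q⊗(0,ω), renormalized = (0.4634, -0.3105, -0.5572, -0.6151)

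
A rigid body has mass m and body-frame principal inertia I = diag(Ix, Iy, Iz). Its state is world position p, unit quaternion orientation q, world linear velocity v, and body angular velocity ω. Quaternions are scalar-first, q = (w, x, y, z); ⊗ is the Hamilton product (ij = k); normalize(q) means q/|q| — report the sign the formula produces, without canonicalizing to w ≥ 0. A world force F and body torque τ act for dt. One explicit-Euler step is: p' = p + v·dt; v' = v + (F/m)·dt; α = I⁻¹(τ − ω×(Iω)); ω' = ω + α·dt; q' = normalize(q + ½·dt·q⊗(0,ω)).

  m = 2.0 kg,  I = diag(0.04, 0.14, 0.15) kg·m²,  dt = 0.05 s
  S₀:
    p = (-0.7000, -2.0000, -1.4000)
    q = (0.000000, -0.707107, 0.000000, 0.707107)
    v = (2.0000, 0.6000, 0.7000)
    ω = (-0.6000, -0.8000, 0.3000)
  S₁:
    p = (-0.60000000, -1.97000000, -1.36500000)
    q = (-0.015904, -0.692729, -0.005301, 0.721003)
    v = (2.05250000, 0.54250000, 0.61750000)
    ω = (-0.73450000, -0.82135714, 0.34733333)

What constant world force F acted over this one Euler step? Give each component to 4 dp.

v₁ − v₀ = (0.05250000, -0.05750000, -0.08250000)
m·(v₁−v₀)/dt = (2.1000, -2.3000, -3.3000)

F = (2.1000, -2.3000, -3.3000)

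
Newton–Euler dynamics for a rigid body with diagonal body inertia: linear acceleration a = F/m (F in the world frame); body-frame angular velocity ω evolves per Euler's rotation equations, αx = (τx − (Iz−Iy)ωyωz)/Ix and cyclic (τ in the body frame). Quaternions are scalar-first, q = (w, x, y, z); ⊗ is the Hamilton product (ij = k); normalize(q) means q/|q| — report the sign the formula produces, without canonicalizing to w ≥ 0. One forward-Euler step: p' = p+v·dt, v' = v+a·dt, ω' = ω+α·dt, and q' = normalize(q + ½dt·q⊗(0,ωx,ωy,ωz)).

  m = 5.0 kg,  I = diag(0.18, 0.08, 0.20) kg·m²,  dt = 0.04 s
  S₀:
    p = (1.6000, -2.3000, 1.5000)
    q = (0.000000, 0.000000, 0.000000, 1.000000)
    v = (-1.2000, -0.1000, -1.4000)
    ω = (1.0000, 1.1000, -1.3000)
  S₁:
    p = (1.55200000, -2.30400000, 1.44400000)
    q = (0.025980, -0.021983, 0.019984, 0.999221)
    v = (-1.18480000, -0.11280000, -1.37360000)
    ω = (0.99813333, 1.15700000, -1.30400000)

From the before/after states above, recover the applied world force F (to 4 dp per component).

F = (1.9000, -1.6000, 3.3000)

Δv = v₁−v₀ = (0.01520000, -0.01280000, 0.02640000)
applied force F = (1.9000, -1.6000, 3.3000)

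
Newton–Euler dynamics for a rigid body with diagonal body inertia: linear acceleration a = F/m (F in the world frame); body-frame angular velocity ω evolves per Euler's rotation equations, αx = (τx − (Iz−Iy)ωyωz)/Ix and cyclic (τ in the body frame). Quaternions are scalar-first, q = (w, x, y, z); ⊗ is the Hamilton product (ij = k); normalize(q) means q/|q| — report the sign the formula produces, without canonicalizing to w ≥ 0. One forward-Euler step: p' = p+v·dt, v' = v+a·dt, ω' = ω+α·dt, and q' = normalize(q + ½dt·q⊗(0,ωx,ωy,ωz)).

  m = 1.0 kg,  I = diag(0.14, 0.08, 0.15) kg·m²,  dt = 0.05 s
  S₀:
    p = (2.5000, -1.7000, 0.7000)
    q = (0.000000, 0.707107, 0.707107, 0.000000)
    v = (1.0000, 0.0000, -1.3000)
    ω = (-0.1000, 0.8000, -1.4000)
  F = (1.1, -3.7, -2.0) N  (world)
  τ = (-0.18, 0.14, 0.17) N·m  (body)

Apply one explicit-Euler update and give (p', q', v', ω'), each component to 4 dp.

p' = (2.5500, -1.7000, 0.6350)
q' = (-0.0124, 0.6818, 0.7313, 0.0159)
v' = (1.0550, -0.1850, -1.4000)
ω' = (-0.1363, 0.8884, -1.3449)

new position p' = (2.5500, -1.7000, 0.6350)
new velocity v' = (1.0550, -0.1850, -1.4000)
α = I⁻¹(τ − ω×Iω) = (-0.7257, 1.7675, 1.1013)
new body rate ω' = (-0.1363, 0.8884, -1.3449)
2q̇ = q⊗(0,ω) = (-0.4949749, -0.9899498, 0.9899498, 0.6363963)
q' = normalize(q + ½dt·q⊗(0,ω)) = (-0.0124, 0.6818, 0.7313, 0.0159)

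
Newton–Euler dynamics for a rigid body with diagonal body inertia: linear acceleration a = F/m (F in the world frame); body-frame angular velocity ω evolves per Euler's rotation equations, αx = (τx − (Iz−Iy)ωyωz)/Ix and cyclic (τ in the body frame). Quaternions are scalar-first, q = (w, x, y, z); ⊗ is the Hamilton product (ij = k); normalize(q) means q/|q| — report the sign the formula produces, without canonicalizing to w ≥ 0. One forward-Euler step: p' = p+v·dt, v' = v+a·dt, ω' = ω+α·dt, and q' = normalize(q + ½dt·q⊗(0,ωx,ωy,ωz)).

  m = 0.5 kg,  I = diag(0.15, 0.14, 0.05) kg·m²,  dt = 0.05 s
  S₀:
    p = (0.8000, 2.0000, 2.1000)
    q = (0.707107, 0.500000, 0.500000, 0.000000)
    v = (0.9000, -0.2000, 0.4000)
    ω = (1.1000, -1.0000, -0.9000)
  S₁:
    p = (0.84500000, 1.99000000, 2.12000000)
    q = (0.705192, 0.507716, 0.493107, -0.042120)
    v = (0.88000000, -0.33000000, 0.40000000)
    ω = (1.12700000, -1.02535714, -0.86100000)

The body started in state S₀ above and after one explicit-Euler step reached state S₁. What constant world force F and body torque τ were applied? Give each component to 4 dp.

F = (-0.2000, -1.3000, 0.0000)
τ = (0.0000, -0.1700, 0.0500)

v₁ − v₀ = (-0.02000000, -0.13000000, 0.00000000)
applied force F = (-0.2000, -1.3000, 0.0000)
rate change Δω = (0.02700000, -0.02535714, 0.03900000)
ω₀×(Iω₀) = (-0.0810, -0.0990, 0.0110)
I·α + gyro = (0.0000, -0.1700, 0.0500)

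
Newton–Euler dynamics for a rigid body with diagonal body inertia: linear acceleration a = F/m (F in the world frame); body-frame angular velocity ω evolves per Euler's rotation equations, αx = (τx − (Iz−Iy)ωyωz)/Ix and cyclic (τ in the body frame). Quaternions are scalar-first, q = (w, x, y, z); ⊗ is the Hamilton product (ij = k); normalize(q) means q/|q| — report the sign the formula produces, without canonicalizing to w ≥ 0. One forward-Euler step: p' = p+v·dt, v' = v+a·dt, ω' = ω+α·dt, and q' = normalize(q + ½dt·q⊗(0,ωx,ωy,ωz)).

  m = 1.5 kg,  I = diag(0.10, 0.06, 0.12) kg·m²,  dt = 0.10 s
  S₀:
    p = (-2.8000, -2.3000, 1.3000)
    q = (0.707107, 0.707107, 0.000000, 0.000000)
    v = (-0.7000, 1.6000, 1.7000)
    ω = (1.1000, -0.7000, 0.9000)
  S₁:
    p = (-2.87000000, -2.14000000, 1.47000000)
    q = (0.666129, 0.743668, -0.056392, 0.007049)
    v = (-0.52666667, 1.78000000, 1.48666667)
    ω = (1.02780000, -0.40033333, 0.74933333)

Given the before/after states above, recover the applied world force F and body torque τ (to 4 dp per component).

F = (2.6000, 2.7000, -3.2000)
τ = (-0.1100, 0.1600, -0.1500)

Δv = v₁−v₀ = (0.17333333, 0.18000000, -0.21333333)
applied force F = (2.6000, 2.7000, -3.2000)
Δω = ω₁−ω₀ = (-0.07220000, 0.29966667, -0.15066667)
gyro term ω₀×Iω₀ = (-0.0378, -0.0198, 0.0308)
τ = I·(Δω/dt) + ω₀×(Iω₀) = (-0.1100, 0.1600, -0.1500)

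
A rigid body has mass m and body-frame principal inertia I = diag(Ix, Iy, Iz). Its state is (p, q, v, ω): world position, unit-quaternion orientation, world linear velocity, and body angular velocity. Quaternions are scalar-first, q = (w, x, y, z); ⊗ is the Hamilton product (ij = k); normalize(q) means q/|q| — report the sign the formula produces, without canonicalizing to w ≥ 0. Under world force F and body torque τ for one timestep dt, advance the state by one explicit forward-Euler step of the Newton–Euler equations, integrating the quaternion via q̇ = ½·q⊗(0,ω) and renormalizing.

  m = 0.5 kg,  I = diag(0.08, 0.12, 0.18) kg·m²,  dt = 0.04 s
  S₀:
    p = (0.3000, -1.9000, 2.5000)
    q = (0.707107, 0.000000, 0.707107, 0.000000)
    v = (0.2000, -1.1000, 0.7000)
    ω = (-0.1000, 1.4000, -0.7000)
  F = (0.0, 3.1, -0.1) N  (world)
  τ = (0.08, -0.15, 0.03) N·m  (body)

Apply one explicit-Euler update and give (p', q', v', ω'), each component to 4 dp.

p' = (0.3080, -1.9440, 2.5280)
q' = (0.6870, -0.0113, 0.7265, -0.0085)
v' = (0.2000, -0.8520, 0.6920)
ω' = (-0.0306, 1.3523, -0.6921)

precession coupling ω×(Iω) = (-0.0588, -0.0070, -0.0056)
angular accel α = (1.7350, -1.1917, 0.1978)
ω + α·dt = (-0.0306, 1.3523, -0.6921)
2q̇ = q⊗(0,ω) = (-0.9899498, -0.5656856, 0.9899498, -0.4242642)
q' = normalize(q + ½dt·q⊗(0,ω)) = (0.6870, -0.0113, 0.7265, -0.0085)
a = (0.0000, 6.2000, -0.2000)
p' = p + v·dt = (0.3080, -1.9440, 2.5280)
new velocity v' = (0.2000, -0.8520, 0.6920)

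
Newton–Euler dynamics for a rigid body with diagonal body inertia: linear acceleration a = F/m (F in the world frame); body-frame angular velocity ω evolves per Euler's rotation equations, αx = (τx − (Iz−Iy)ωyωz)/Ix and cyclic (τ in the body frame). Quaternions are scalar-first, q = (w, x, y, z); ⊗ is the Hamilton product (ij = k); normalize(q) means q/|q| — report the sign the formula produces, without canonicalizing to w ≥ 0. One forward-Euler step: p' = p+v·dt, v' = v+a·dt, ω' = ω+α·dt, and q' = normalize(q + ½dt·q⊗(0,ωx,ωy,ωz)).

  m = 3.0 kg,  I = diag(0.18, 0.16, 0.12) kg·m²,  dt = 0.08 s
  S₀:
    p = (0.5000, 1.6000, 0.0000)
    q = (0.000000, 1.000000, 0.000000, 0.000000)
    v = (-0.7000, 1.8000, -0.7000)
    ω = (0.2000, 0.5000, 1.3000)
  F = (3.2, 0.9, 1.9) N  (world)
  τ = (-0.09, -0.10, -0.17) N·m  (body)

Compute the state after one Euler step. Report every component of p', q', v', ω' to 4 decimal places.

a = (1.0667, 0.3000, 0.6333)
p' = p + v·dt = (0.4440, 1.7440, -0.0560)
v + (F/m)dt = (-0.6147, 1.8240, -0.6493)
α = I⁻¹(τ − ω×Iω) = (-0.3556, -0.7225, -1.4000)
new body rate ω' = (0.1716, 0.4422, 1.1880)
Hamilton product q⊗(0,ω) = (-0.2000000, 0.0000000, -1.3000000, 0.5000000)
q + ½dt·q⊗(0,ω), renormalized = (-0.0080, 0.9984, -0.0519, 0.0200)

p' = (0.4440, 1.7440, -0.0560)
q' = (-0.0080, 0.9984, -0.0519, 0.0200)
v' = (-0.6147, 1.8240, -0.6493)
ω' = (0.1716, 0.4422, 1.1880)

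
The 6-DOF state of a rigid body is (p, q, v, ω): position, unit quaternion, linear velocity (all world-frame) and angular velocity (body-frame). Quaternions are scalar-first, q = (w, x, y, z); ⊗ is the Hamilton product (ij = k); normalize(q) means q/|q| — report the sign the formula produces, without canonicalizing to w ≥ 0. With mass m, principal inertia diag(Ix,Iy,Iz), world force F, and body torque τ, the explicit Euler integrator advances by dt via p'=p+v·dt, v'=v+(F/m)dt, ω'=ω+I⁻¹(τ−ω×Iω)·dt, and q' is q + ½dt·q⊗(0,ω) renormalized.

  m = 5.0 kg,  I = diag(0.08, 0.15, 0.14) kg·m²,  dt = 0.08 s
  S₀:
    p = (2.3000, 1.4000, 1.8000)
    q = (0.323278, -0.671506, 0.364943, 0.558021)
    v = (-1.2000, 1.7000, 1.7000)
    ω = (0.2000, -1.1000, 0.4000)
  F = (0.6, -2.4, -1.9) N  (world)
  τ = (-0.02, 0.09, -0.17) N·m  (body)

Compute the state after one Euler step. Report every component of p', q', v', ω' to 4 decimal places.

a = (0.1200, -0.4800, -0.3800)
p + v·dt = (2.2040, 1.5360, 1.9360)
new velocity v' = (-1.1904, 1.6616, 1.6696)
precession coupling ω×(Iω) = (0.0044, -0.0048, -0.0154)
angular accel α = (-0.3050, 0.6320, -1.1043)
ω' = ω + α·dt = (0.1756, -1.0494, 0.3117)
Hamilton product q⊗(0,ω) = (0.3125301, 0.8244559, 0.0246008, 0.7949792)
updated quaternion q' = (0.3354, -0.6378, 0.3655, 0.5892)

p' = (2.2040, 1.5360, 1.9360)
q' = (0.3354, -0.6378, 0.3655, 0.5892)
v' = (-1.1904, 1.6616, 1.6696)
ω' = (0.1756, -1.0494, 0.3117)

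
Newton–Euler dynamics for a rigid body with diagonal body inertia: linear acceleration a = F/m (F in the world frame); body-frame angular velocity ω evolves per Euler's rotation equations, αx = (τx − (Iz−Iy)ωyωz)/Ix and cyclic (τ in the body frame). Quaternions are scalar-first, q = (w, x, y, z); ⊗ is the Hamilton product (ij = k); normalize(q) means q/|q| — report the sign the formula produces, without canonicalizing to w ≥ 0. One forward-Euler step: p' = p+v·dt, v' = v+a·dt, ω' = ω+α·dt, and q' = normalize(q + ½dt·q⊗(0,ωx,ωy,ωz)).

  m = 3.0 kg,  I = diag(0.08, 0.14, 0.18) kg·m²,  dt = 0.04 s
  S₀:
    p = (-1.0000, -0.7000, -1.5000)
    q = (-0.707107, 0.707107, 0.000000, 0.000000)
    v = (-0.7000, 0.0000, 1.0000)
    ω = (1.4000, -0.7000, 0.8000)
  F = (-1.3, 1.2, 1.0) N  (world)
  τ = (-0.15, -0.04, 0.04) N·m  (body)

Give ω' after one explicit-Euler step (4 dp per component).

ω×(Iω) gyroscopic = (-0.0224, -0.1120, -0.0588)
(τ − ω×Iω)/I = (-1.5950, 0.5143, 0.5489)
new body rate ω' = (1.3362, -0.6794, 0.8220)

ω' = (1.3362, -0.6794, 0.8220)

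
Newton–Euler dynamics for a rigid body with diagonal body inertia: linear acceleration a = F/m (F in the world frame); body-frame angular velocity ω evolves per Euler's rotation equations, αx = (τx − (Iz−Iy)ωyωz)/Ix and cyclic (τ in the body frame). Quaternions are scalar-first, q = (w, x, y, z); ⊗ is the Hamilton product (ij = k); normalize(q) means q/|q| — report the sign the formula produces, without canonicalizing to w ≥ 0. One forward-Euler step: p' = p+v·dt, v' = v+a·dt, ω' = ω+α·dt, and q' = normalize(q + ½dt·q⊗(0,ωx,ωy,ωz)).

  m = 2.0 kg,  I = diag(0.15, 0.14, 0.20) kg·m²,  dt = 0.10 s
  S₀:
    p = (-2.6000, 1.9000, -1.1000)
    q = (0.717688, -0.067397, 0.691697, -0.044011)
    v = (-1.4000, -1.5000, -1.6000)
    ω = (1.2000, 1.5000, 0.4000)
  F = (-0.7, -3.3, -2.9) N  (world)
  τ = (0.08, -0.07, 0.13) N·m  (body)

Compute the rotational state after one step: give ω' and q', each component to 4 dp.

α = I⁻¹(τ − ω×Iω) = (0.2933, -0.3286, 0.7400)
ω + α·dt = (1.2293, 1.4671, 0.4740)
Hamilton product q⊗(0,ω) = (-0.9390647, 1.2039209, 1.0506776, -0.6440567)
q' = normalize(q + ½dt·q⊗(0,ω)) = (0.6675, -0.0072, 0.7407, -0.0758)

ω' = (1.2293, 1.4671, 0.4740)
q' = (0.6675, -0.0072, 0.7407, -0.0758)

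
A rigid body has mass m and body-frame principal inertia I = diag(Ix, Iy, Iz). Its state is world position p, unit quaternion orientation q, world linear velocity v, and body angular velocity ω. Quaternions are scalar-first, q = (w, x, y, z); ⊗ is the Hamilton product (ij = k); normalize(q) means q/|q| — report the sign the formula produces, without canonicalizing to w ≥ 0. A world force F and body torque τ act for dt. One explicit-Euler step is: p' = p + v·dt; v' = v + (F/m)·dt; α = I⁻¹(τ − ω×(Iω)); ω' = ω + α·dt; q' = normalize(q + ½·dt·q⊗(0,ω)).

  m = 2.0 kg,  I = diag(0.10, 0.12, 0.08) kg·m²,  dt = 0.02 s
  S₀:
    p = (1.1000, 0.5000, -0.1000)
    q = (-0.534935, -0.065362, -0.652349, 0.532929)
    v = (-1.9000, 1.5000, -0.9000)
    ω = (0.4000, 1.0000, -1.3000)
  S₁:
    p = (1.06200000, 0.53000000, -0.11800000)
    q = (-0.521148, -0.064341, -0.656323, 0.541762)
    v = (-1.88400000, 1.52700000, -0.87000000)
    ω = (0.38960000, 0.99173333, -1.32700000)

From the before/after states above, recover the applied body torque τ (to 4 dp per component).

Δω = ω₁−ω₀ = (-0.01040000, -0.00826667, -0.02700000)
applied torque τ = (0.0000, -0.0600, -0.1000)

τ = (0.0000, -0.0600, -0.1000)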